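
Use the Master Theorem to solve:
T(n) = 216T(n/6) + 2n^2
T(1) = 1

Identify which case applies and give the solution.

a=216, b=6, f(n)=2n^2. log_6(216) = 3. Since c=2 < 3, Case 1 applies: T(n) = Θ(n^log_b(a)) = O(n^3).

Answer: O(n^3) - Case 1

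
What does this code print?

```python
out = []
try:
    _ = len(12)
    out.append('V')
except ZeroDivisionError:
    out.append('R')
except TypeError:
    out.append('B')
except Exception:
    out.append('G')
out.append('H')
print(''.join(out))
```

Execution trace: 'B' (except TypeError) → 'H' (after the try/except). Output: BH

Answer: BH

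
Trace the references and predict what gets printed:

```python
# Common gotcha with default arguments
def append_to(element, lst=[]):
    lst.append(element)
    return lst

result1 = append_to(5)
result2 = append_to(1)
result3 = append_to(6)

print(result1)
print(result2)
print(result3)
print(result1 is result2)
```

Key concept: mutable default argument gotcha.
Step by step:
`result1 = append_to(5)` → result1 = [5]
`result2 = append_to(1)` → result1 = [5, 1] (same object as result2); result2 = [5, 1] (same object as result1)
`result3 = append_to(6)` → result1 = [5, 1, 6] (same object as result2, result3); result2 = [5, 1, 6] (same object as result1, result3); result3 = [5, 1, 6] (same object as result1, result2)
`print(result1)` → prints [5, 1, 6]
`print(result2)` → prints [5, 1, 6]
`print(result3)` → prints [5, 1, 6]
`print(result1 is result2)` → prints True

Answer:
[5, 1, 6]
[5, 1, 6]
[5, 1, 6]
True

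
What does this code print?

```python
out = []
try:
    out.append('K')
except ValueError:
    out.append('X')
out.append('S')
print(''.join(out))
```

Execution trace: 'K' (try body, no exception) → 'S' (after the try/except). Output: KS

Answer: KS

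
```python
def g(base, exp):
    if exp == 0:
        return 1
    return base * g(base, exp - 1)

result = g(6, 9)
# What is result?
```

g(6, 9) = 6 * 6 * 6 * 6 * 6 * 6 * 6 * 6 * 6 = 10077696

Answer: 10077696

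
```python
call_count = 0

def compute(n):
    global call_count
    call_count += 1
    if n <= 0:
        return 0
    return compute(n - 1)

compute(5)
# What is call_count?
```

Linear recursion stepping by 1: 6 calls from n=5 down to ≤0.

Answer: 6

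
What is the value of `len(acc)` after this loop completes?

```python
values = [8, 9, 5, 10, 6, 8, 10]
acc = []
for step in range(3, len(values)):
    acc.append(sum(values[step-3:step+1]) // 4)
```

Number of 4-element averages
`acc` takes the values: [] → [8] → [8, 7] → [8, 7, 7] → [8, 7, 7, 8]
So `len(acc)` = 4

Answer: 4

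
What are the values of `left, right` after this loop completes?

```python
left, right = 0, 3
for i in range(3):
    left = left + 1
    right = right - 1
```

left goes 0→3, right goes 3→0
`left, right` takes the values: (0, 3) → (1, 3) → (1, 2) → (2, 2) → (2, 1) → (3, 1) → (3, 0)

Answer: 3, 0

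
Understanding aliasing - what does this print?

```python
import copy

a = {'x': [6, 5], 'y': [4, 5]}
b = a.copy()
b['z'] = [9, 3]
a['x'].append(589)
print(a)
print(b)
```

Key concept: shallow copy of dict with mutable values.
Step by step:
`a = {'x': [6, 5], 'y': [4, 5]}` → a = {'x': [6, 5], 'y': [4, 5]}
`b = a.copy()` → b = {'x': [6, 5], 'y': [4, 5]}
`b['z'] = [9, 3]` → b = {'x': [6, 5], 'y': [4, 5], 'z': [9, 3]}
`a['x'].append(589)` → a = {'x': [6, 5, 589], 'y': [4, 5]}; b = {'x': [6, 5, 589], 'y': [4, 5], 'z': [9, 3]}
`print(a)` → prints {'x': [6, 5, 589], 'y': [4, 5]}
`print(b)` → prints {'x': [6, 5, 589], 'y': [4, 5], 'z': [9, 3]}

Answer:
{'x': [6, 5, 589], 'y': [4, 5]}
{'x': [6, 5, 589], 'y': [4, 5], 'z': [9, 3]}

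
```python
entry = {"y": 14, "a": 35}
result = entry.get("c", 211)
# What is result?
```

Trace:
`entry = {"y": 14, "a": 35}` → entry = {'y': 14, 'a': 35}
`result = entry.get("c", 211)` → result = 211
So result = 211

Answer: 211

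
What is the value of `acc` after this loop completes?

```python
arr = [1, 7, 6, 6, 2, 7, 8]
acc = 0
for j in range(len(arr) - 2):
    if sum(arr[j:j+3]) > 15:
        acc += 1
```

Count windows with sum > 15
`acc` takes the values: 0 → 1 → 2

Answer: 2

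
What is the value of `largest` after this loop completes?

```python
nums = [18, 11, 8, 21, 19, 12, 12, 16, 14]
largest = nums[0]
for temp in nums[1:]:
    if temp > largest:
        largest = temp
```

Maximum of [18, 11, 8, 21, 19, 12, 12, 16, 14]
`largest` takes the values: 18 → 21

Answer: 21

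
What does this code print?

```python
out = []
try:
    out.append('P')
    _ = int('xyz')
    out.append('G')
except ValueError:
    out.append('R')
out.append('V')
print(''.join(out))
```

Execution trace: 'P' (try body) → 'R' (except ValueError) → 'V' (after the try/except). Output: PRV

Answer: PRV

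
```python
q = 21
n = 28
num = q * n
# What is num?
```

Trace:
`q = 21` → q = 21
`n = 28` → n = 28
`num = q * n` → num = 588
So num = 588

Answer: 588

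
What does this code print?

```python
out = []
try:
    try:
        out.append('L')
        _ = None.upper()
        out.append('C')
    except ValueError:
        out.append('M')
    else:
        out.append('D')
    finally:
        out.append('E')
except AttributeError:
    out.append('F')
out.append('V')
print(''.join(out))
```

Execution trace: 'L' (try body) → 'E' (finally) → 'F' (outer except AttributeError) → 'V' (after the try/except). Output: LEFV

Answer: LEFV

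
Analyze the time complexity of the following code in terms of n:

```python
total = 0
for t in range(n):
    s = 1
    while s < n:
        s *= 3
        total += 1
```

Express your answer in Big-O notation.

Each loop level contributes: n × log n. Multiplying the contributions gives O(n log n).

Answer: O(n log n)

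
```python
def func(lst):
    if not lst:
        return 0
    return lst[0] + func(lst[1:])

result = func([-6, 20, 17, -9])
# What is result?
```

(-6) + 20 + 17 + (-9) + 0 = 22

Answer: 22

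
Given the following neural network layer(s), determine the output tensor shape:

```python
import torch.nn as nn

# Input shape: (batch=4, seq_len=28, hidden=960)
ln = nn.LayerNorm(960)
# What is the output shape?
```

Input: (4, 28, 960) -> Output: (4, 28, 960)

Answer: (4, 28, 960)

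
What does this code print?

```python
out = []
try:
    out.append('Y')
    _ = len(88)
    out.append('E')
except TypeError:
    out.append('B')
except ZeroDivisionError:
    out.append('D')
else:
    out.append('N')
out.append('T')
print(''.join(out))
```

Execution trace: 'Y' (try body) → 'B' (except TypeError) → 'T' (after the try/except). Output: YBT

Answer: YBT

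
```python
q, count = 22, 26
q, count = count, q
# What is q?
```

Trace:
`q, count = 22, 26` → q = 22; count = 26
`q, count = count, q` → q = 26; count = 22
So q = 26

Answer: 26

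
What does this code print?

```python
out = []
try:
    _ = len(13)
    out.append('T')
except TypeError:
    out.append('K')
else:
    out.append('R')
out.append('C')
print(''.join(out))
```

Execution trace: 'K' (except TypeError) → 'C' (after the try/except). Output: KC

Answer: KC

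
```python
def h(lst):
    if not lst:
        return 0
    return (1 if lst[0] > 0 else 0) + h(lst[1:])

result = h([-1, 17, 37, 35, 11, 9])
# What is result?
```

Count of positive elements in [-1, 17, 37, 35, 11, 9] = 5

Answer: 5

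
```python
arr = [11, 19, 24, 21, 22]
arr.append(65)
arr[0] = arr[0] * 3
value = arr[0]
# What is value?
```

Trace:
`arr = [11, 19, 24, 21, 22]` → arr = [11, 19, 24, 21, 22]
`arr.append(65)` → arr = [11, 19, 24, 21, 22, 65]
`arr[0] = arr[0] * 3` → arr = [33, 19, 24, 21, 22, 65]
`value = arr[0]` → value = 33
So value = 33

Answer: 33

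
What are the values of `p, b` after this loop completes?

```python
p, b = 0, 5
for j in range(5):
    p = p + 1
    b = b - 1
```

p goes 0→5, b goes 5→0
`p, b` takes the values: (0, 5) → (1, 5) → (1, 4) → (2, 4) → (2, 3) → (3, 3) → (3, 2) → (4, 2) → (4, 1) → (5, 1) → (5, 0)

Answer: 5, 0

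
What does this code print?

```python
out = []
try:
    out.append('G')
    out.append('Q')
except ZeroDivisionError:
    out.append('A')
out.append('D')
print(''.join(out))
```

Execution trace: 'G' (try body) → 'Q' (try body, no exception) → 'D' (after the try/except). Output: GQD

Answer: GQD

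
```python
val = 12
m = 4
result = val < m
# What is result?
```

Trace:
`val = 12` → val = 12
`m = 4` → m = 4
`result = val < m` → result = False
So result = False

Answer: False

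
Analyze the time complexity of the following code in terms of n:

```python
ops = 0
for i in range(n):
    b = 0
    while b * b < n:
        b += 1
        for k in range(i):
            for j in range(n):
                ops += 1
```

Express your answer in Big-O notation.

Each loop level contributes: n × √n × n × n. Multiplying the contributions gives O(n^3√n).

Answer: O(n^3√n)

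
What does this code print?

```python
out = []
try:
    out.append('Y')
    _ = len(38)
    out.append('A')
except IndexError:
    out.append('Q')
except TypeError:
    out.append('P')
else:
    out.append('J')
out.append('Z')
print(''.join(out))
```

Execution trace: 'Y' (try body) → 'P' (except TypeError) → 'Z' (after the try/except). Output: YPZ

Answer: YPZ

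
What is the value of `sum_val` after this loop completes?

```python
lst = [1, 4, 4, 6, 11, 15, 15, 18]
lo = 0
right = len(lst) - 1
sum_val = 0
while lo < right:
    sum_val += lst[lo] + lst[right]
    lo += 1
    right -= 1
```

Sum of pairs from ends
`sum_val` takes the values: 0 → 19 → 38 → 57 → 74

Answer: 74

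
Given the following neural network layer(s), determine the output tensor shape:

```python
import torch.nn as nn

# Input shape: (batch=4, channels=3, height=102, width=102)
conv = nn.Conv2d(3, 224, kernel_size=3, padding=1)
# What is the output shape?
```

Input: (4, 3, 102, 102) -> Output: (4, 224, 102, 102)

Answer: (4, 224, 102, 102)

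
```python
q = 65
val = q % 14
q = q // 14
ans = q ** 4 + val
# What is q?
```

Trace:
`q = 65` → q = 65
`val = q % 14` → val = 9
`q = q // 14` → q = 4
`ans = q ** 4 + val` → ans = 265
So q = 4

Answer: 4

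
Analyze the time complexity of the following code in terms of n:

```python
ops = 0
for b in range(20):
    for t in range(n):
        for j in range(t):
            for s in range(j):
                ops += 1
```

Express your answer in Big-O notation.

Each loop level contributes: 1 × n × n × n. Multiplying the contributions gives O(n^3).

Answer: O(n^3)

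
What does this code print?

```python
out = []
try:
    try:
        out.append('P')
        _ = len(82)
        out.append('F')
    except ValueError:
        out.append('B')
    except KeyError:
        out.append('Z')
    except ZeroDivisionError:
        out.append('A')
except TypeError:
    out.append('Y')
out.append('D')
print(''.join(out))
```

Execution trace: 'P' (try body) → 'Y' (outer except TypeError) → 'D' (after the try/except). Output: PYD

Answer: PYD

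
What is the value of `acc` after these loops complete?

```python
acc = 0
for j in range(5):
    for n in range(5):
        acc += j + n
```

Sum of all j+n for j,n in 5x5
`acc` takes the values: 0 → 1 → 3 → 6 → 10 → 11 → 13 → 16 → 20 → 25 → 27 → 30 → 34 → 39 → 45 → 48 → 52 → 57 → 63 → 70 → 74 → 79 → 85 → 92 → 100

Answer: 100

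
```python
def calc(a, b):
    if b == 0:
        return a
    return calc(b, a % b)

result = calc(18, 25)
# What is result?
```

calc(18, 25) -> calc(25, 18) -> calc(18, 7) -> calc(7, 4) -> calc(4, 3) -> calc(3, 1) -> calc(1, 0) -> 1

Answer: 1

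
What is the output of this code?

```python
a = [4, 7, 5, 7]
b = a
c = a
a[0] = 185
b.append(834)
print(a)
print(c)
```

Key concept: multiple aliases.
Step by step:
`a = [4, 7, 5, 7]` → a = [4, 7, 5, 7]
`b = a` → b = [4, 7, 5, 7] (same object as a)
`c = a` → c = [4, 7, 5, 7] (same object as a, b)
`a[0] = 185` → a = [185, 7, 5, 7] (same object as b, c); b = [185, 7, 5, 7] (same object as a, c); c = [185, 7, 5, 7] (same object as a, b)
`b.append(834)` → a = [185, 7, 5, 7, 834] (same object as b, c); b = [185, 7, 5, 7, 834] (same object as a, c); c = [185, 7, 5, 7, 834] (same object as a, b)
`print(a)` → prints [185, 7, 5, 7, 834]
`print(c)` → prints [185, 7, 5, 7, 834]

Answer:
[185, 7, 5, 7, 834]
[185, 7, 5, 7, 834]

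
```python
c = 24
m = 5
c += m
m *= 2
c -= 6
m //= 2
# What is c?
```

Trace:
`c = 24` → c = 24
`m = 5` → m = 5
`c += m` → c = 29
`m *= 2` → m = 10
`c -= 6` → c = 23
`m //= 2` → m = 5
So c = 23

Answer: 23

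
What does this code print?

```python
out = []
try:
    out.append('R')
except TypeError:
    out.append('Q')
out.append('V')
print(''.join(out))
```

Execution trace: 'R' (try body, no exception) → 'V' (after the try/except). Output: RV

Answer: RV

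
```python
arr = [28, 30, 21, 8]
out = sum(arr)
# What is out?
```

Trace:
`arr = [28, 30, 21, 8]` → arr = [28, 30, 21, 8]
`out = sum(arr)` → out = 87
So out = 87

Answer: 87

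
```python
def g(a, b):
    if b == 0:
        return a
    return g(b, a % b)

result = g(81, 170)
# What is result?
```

g(81, 170) -> g(170, 81) -> g(81, 8) -> g(8, 1) -> g(1, 0) -> 1

Answer: 1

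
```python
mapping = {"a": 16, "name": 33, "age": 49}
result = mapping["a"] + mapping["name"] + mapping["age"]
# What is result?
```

Trace:
`mapping = {"a": 16, "name": 33, "age": 49}` → mapping = {'a': 16, 'name': 33, 'age': 49}
`result = mapping["a"] + mapping["name"] + mapping["age"]` → result = 98
So result = 98

Answer: 98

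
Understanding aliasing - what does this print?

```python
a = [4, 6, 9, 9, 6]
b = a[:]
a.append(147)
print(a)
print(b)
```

Key concept: slice [:] creates copy.
Step by step:
`a = [4, 6, 9, 9, 6]` → a = [4, 6, 9, 9, 6]
`b = a[:]` → b = [4, 6, 9, 9, 6]
`a.append(147)` → a = [4, 6, 9, 9, 6, 147]
`print(a)` → prints [4, 6, 9, 9, 6, 147]
`print(b)` → prints [4, 6, 9, 9, 6]

Answer:
[4, 6, 9, 9, 6, 147]
[4, 6, 9, 9, 6]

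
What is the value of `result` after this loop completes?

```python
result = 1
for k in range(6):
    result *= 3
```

3^6 = 729
`result` takes the values: 1 → 3 → 9 → 27 → 81 → 243 → 729

Answer: 729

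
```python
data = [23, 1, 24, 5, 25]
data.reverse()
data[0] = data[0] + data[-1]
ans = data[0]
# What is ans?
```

Trace:
`data = [23, 1, 24, 5, 25]` → data = [23, 1, 24, 5, 25]
`data.reverse()` → data = [25, 5, 24, 1, 23]
`data[0] = data[0] + data[-1]` → data = [48, 5, 24, 1, 23]
`ans = data[0]` → ans = 48
So ans = 48

Answer: 48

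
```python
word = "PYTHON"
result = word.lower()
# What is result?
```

Trace:
`word = "PYTHON"` → word = 'PYTHON'
`result = word.lower()` → result = 'python'
So result = 'python'

Answer: 'python'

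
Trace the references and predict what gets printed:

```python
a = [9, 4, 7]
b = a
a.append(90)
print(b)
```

Key concept: basic list aliasing.
Step by step:
`a = [9, 4, 7]` → a = [9, 4, 7]
`b = a` → b = [9, 4, 7] (same object as a)
`a.append(90)` → a = [9, 4, 7, 90] (same object as b); b = [9, 4, 7, 90] (same object as a)
`print(b)` → prints [9, 4, 7, 90]

Answer: [9, 4, 7, 90]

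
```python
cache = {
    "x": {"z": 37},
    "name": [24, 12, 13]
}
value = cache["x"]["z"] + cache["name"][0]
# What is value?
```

Trace:
`cache = { ...` → cache = {'x': {'z': 37}, 'name': [24, 12, 13]}
`value = cache["x"]["z"] + cache["name"][0]` → value = 61
So value = 61

Answer: 61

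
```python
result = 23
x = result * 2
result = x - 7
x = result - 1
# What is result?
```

Trace:
`result = 23` → result = 23
`x = result * 2` → x = 46
`result = x - 7` → result = 39
`x = result - 1` → x = 38
So result = 39

Answer: 39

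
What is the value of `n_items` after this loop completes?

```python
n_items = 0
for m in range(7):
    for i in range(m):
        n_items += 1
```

Triangle number: 0+1+2+...+6
`n_items` takes the values: 0 → 1 → 2 → 3 → 4 → 5 → 6 → 7 → 8 → 9 → 10 → 11 → 12 → 13 → 14 → 15 → 16 → 17 → 18 → 19 → 20 → 21

Answer: 21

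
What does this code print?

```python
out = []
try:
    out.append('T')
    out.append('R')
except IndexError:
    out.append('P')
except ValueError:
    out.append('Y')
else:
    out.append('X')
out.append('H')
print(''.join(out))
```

Execution trace: 'T' (try body) → 'R' (try body, no exception) → 'X' (else) → 'H' (after the try/except). Output: TRXH

Answer: TRXH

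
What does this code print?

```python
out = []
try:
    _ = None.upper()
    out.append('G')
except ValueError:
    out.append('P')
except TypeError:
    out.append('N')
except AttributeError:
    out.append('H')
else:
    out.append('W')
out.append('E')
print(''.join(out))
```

Execution trace: 'H' (except AttributeError) → 'E' (after the try/except). Output: HE

Answer: HE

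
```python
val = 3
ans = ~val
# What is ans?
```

Trace:
`val = 3` → val = 3
`ans = ~val` → ans = -4
So ans = -4

Answer: -4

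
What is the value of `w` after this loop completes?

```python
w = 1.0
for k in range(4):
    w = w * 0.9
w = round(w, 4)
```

Exponential decay: 1.0 * 0.9^4
`w` takes the values: 1.0 → 0.9 → 0.81 → 0.729 → 0.6561

Answer: 0.6561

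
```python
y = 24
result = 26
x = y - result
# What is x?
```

Trace:
`y = 24` → y = 24
`result = 26` → result = 26
`x = y - result` → x = -2
So x = -2

Answer: -2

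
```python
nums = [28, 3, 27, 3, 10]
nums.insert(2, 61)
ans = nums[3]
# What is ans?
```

Trace:
`nums = [28, 3, 27, 3, 10]` → nums = [28, 3, 27, 3, 10]
`nums.insert(2, 61)` → nums = [28, 3, 61, 27, 3, 10]
`ans = nums[3]` → ans = 27
So ans = 27

Answer: 27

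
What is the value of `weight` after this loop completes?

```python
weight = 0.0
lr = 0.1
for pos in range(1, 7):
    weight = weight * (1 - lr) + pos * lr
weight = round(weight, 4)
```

Moving average with lr=0.1
`weight` takes the values: 0.0 → 0.1 → 0.29 → 0.561 → 0.9049 → 1.31441 → 1.782969 → 1.783

Answer: 1.783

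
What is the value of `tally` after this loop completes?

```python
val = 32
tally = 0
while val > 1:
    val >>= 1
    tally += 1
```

Count right shifts until 1
`tally` takes the values: 0 → 1 → 2 → 3 → 4 → 5

Answer: 5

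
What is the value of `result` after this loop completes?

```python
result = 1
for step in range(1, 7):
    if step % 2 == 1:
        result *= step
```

Product of odd numbers 1 to 6
`result` takes the values: 1 → 3 → 15

Answer: 15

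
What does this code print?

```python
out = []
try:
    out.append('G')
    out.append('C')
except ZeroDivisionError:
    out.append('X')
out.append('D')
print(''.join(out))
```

Execution trace: 'G' (try body) → 'C' (try body, no exception) → 'D' (after the try/except). Output: GCD

Answer: GCD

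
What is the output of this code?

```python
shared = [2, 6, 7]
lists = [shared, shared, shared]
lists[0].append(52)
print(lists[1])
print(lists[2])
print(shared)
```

Key concept: list of same reference.
Step by step:
`shared = [2, 6, 7]` → shared = [2, 6, 7]
`lists = [shared, shared, shared]` → lists = [[2, 6, 7], [2, 6, 7], [2, 6, 7]]
`lists[0].append(52)` → shared = [2, 6, 7, 52]; lists = [[2, 6, 7, 52], [2, 6, 7, 52], [2, 6, 7, 52]]
`print(lists[1])` → prints [2, 6, 7, 52]
`print(lists[2])` → prints [2, 6, 7, 52]
`print(shared)` → prints [2, 6, 7, 52]

Answer:
[2, 6, 7, 52]
[2, 6, 7, 52]
[2, 6, 7, 52]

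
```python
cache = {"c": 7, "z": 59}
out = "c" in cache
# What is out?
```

Trace:
`cache = {"c": 7, "z": 59}` → cache = {'c': 7, 'z': 59}
`out = "c" in cache` → out = True
So out = True

Answer: True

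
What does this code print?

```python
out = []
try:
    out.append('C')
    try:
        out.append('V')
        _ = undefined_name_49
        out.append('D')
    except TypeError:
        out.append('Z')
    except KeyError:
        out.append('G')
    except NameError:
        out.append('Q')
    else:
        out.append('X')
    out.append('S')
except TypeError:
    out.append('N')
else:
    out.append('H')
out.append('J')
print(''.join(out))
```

Execution trace: 'C' (try body) → 'V' (inner try body) → 'Q' (inner except NameError) → 'S' (try body, no exception) → 'H' (else) → 'J' (after the try/except). Output: CVQSHJ

Answer: CVQSHJ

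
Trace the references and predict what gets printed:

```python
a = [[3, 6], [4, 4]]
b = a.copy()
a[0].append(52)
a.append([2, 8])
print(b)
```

Key concept: shallow copy with nested lists.
Step by step:
`a = [[3, 6], [4, 4]]` → a = [[3, 6], [4, 4]]
`b = a.copy()` → b = [[3, 6], [4, 4]]
`a[0].append(52)` → a = [[3, 6, 52], [4, 4]]; b = [[3, 6, 52], [4, 4]]
`a.append([2, 8])` → a = [[3, 6, 52], [4, 4], [2, 8]]
`print(b)` → prints [[3, 6, 52], [4, 4]]

Answer: [[3, 6, 52], [4, 4]]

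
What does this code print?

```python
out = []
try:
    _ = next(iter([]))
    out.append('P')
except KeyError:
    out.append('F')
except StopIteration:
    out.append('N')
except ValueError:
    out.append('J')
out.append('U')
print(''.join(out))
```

Execution trace: 'N' (except StopIteration) → 'U' (after the try/except). Output: NU

Answer: NU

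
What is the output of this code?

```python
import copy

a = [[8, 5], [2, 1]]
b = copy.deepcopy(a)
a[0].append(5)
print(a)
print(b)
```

Key concept: deep copy is fully independent.
Step by step:
`a = [[8, 5], [2, 1]]` → a = [[8, 5], [2, 1]]
`b = copy.deepcopy(a)` → b = [[8, 5], [2, 1]]
`a[0].append(5)` → a = [[8, 5, 5], [2, 1]]
`print(a)` → prints [[8, 5, 5], [2, 1]]
`print(b)` → prints [[8, 5], [2, 1]]

Answer:
[[8, 5, 5], [2, 1]]
[[8, 5], [2, 1]]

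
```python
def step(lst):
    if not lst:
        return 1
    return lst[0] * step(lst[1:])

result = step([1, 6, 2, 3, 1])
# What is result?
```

Product over [1, 6, 2, 3, 1] = 1 * 6 * 2 * 3 * 1 = 36

Answer: 36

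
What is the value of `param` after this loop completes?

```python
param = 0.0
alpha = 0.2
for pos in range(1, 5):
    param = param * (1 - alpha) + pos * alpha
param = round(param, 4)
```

Moving average with lr=0.2
`param` takes the values: 0.0 → 0.2 → 0.56 → 1.048 → 1.6384

Answer: 1.6384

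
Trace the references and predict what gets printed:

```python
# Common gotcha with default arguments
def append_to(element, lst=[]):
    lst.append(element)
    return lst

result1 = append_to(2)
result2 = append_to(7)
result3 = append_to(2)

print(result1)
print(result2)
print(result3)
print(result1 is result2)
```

Key concept: mutable default argument gotcha.
Step by step:
`result1 = append_to(2)` → result1 = [2]
`result2 = append_to(7)` → result1 = [2, 7] (same object as result2); result2 = [2, 7] (same object as result1)
`result3 = append_to(2)` → result1 = [2, 7, 2] (same object as result2, result3); result2 = [2, 7, 2] (same object as result1, result3); result3 = [2, 7, 2] (same object as result1, result2)
`print(result1)` → prints [2, 7, 2]
`print(result2)` → prints [2, 7, 2]
`print(result3)` → prints [2, 7, 2]
`print(result1 is result2)` → prints True

Answer:
[2, 7, 2]
[2, 7, 2]
[2, 7, 2]
True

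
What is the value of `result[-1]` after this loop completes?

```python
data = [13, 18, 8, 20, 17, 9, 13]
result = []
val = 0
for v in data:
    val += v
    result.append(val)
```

Cumulative sum ends at 98
`result` takes the values: [] → [13] → [13, 31] → [13, 31, 39] → [13, 31, 39, 59] → [13, 31, 39, 59, 76] → [13, 31, 39, 59, 76, 85] → [13, 31, 39, 59, 76, 85, 98]
So `result[-1]` = 98

Answer: 98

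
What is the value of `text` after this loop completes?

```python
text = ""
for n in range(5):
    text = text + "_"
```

Repeat '_' 5 times
`text` takes the values: "" → "_" → "__" → "___" → "____" → "_____"

Answer: "_____"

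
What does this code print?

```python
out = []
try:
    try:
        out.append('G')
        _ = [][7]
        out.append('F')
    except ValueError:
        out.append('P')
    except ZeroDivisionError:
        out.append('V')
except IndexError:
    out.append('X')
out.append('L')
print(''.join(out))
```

Execution trace: 'G' (try body) → 'X' (outer except IndexError) → 'L' (after the try/except). Output: GXL

Answer: GXL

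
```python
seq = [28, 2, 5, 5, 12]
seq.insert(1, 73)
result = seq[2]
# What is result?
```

Trace:
`seq = [28, 2, 5, 5, 12]` → seq = [28, 2, 5, 5, 12]
`seq.insert(1, 73)` → seq = [28, 73, 2, 5, 5, 12]
`result = seq[2]` → result = 2
So result = 2

Answer: 2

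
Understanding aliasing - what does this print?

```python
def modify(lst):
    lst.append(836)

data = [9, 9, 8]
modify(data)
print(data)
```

Key concept: function modifies passed list.
Step by step:
`data = [9, 9, 8]` → data = [9, 9, 8]
`modify(data)` → data = [9, 9, 8, 836]
`print(data)` → prints [9, 9, 8, 836]

Answer: [9, 9, 8, 836]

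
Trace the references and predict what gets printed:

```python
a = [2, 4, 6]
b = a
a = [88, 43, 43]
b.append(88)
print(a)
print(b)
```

Key concept: rebinding vs mutation: a is rebound to a new list, b still points at the original.
Step by step:
`a = [2, 4, 6]` → a = [2, 4, 6]
`b = a` → b = [2, 4, 6] (same object as a)
`a = [88, 43, 43]` → a = [88, 43, 43]
`b.append(88)` → b = [2, 4, 6, 88]
`print(a)` → prints [88, 43, 43]
`print(b)` → prints [2, 4, 6, 88]

Answer:
[88, 43, 43]
[2, 4, 6, 88]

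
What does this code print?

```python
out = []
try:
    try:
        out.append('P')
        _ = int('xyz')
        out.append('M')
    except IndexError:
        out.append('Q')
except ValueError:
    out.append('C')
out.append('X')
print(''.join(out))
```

Execution trace: 'P' (try body) → 'C' (outer except ValueError) → 'X' (after the try/except). Output: PCX

Answer: PCX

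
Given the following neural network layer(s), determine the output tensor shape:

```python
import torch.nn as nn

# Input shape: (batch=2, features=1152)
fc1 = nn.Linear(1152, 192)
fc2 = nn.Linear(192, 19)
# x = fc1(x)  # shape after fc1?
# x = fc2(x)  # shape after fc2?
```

Input: (2, 1152) -> after fc1: (2, 192) -> Output: (2, 19)

Answer: (2, 19)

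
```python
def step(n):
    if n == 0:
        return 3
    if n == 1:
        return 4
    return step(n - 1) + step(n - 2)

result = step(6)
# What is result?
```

Build up from base cases: step(0)=3, step(1)=4, step(2)=7, step(3)=11, step(4)=18, step(5)=29, step(6)=47

Answer: 47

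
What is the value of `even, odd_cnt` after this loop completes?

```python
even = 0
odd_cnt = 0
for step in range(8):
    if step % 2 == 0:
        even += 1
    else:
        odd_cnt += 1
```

Count evens and odds in range(8)
`even, odd_cnt` takes the values: (0, 0) → (1, 0) → (1, 1) → (2, 1) → (2, 2) → (3, 2) → (3, 3) → (4, 3) → (4, 4)

Answer: 4, 4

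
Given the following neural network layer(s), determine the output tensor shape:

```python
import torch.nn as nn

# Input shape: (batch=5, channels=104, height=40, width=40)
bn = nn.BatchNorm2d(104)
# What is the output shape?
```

Input: (5, 104, 40, 40) -> Output: (5, 104, 40, 40)

Answer: (5, 104, 40, 40)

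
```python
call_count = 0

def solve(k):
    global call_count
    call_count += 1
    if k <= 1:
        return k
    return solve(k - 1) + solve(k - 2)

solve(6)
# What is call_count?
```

Calls(k) = 1 + Calls(k-1) + Calls(k-2); Calls(0)=Calls(1)=1. For k=6 this gives 25.

Answer: 25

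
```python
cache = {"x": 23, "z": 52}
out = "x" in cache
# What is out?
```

Trace:
`cache = {"x": 23, "z": 52}` → cache = {'x': 23, 'z': 52}
`out = "x" in cache` → out = True
So out = True

Answer: True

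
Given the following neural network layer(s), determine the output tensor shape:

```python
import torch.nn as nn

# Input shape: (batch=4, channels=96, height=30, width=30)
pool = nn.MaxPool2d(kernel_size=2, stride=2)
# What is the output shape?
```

Input: (4, 96, 30, 30) -> Output: (4, 96, 15, 15)

Answer: (4, 96, 15, 15)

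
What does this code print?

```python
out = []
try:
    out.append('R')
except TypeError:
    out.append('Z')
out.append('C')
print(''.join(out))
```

Execution trace: 'R' (try body, no exception) → 'C' (after the try/except). Output: RC

Answer: RC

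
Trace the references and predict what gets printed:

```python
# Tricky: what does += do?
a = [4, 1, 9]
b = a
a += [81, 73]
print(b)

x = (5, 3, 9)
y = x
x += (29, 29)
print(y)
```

Key concept: += behavior differs for mutable vs immutable.
Step by step:
`a = [4, 1, 9]` → a = [4, 1, 9]
`b = a` → b = [4, 1, 9] (same object as a)
`a += [81, 73]` → a = [4, 1, 9, 81, 73] (same object as b); b = [4, 1, 9, 81, 73] (same object as a)
`print(b)` → prints [4, 1, 9, 81, 73]
`x = (5, 3, 9)` → x = (5, 3, 9)
`y = x` → y = (5, 3, 9)
`x += (29, 29)` → x = (5, 3, 9, 29, 29)
`print(y)` → prints (5, 3, 9)

Answer:
[4, 1, 9, 81, 73]
(5, 3, 9)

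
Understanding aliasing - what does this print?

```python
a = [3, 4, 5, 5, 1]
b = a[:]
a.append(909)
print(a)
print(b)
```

Key concept: slice [:] creates copy.
Step by step:
`a = [3, 4, 5, 5, 1]` → a = [3, 4, 5, 5, 1]
`b = a[:]` → b = [3, 4, 5, 5, 1]
`a.append(909)` → a = [3, 4, 5, 5, 1, 909]
`print(a)` → prints [3, 4, 5, 5, 1, 909]
`print(b)` → prints [3, 4, 5, 5, 1]

Answer:
[3, 4, 5, 5, 1, 909]
[3, 4, 5, 5, 1]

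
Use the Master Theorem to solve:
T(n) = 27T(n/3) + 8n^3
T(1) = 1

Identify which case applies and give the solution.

a=27, b=3, f(n)=8n^3. log_3(27) = 3. Since c=3 = 3, Case 2 applies: T(n) = Θ(n^log_b(a) · log n) = O(n^3 log n).

Answer: O(n^3 log n) - Case 2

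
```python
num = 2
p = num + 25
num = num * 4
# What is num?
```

Trace:
`num = 2` → num = 2
`p = num + 25` → p = 27
`num = num * 4` → num = 8
So num = 8

Answer: 8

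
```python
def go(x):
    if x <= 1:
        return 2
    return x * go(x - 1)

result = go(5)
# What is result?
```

go(5) = 5 * 4 * 3 * 2 * 2 = 240

Answer: 240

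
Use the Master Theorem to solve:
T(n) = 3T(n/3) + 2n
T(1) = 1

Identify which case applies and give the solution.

a=3, b=3, f(n)=2n. log_3(3) = 1. Since c=1 = 1, Case 2 applies: T(n) = Θ(n^log_b(a) · log n) = O(n log n).

Answer: O(n log n) - Case 2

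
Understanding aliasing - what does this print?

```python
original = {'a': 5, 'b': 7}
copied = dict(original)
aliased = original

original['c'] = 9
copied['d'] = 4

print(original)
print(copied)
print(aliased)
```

Key concept: dict() creates copy, assignment creates alias.
Step by step:
`original = {'a': 5, 'b': 7}` → original = {'a': 5, 'b': 7}
`copied = dict(original)` → copied = {'a': 5, 'b': 7}
`aliased = original` → aliased = {'a': 5, 'b': 7} (same object as original)
`original['c'] = 9` → original = {'a': 5, 'b': 7, 'c': 9} (same object as aliased); aliased = {'a': 5, 'b': 7, 'c': 9} (same object as original)
`copied['d'] = 4` → copied = {'a': 5, 'b': 7, 'd': 4}
`print(original)` → prints {'a': 5, 'b': 7, 'c': 9}
`print(copied)` → prints {'a': 5, 'b': 7, 'd': 4}
`print(aliased)` → prints {'a': 5, 'b': 7, 'c': 9}

Answer:
{'a': 5, 'b': 7, 'c': 9}
{'a': 5, 'b': 7, 'd': 4}
{'a': 5, 'b': 7, 'c': 9}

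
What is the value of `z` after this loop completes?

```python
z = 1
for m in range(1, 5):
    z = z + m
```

Start at 1, add 1 through 4
`z` takes the values: 1 → 2 → 4 → 7 → 11

Answer: 11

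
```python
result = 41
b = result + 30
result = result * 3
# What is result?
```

Trace:
`result = 41` → result = 41
`b = result + 30` → b = 71
`result = result * 3` → result = 123
So result = 123

Answer: 123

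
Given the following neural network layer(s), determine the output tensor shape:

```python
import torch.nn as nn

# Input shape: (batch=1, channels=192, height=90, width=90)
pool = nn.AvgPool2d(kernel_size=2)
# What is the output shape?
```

Input: (1, 192, 90, 90) -> Output: (1, 192, 45, 45)

Answer: (1, 192, 45, 45)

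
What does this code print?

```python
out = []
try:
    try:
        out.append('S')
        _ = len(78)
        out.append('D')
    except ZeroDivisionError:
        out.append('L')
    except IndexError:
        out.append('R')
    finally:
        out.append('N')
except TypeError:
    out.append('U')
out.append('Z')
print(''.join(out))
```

Execution trace: 'S' (try body) → 'N' (finally) → 'U' (outer except TypeError) → 'Z' (after the try/except). Output: SNUZ

Answer: SNUZ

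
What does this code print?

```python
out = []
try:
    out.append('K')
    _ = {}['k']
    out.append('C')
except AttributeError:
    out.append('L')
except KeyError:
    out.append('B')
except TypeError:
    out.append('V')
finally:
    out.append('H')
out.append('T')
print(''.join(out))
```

Execution trace: 'K' (try body) → 'B' (except KeyError) → 'H' (finally) → 'T' (after the try/except). Output: KBHT

Answer: KBHT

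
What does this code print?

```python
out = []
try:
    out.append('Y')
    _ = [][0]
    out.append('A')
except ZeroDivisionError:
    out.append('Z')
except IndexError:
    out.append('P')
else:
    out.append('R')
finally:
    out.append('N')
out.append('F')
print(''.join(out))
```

Execution trace: 'Y' (try body) → 'P' (except IndexError) → 'N' (finally) → 'F' (after the try/except). Output: YPNF

Answer: YPNF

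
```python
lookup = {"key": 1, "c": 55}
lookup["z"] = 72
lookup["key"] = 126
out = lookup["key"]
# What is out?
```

Trace:
`lookup = {"key": 1, "c": 55}` → lookup = {'key': 1, 'c': 55}
`lookup["z"] = 72` → lookup = {'key': 1, 'c': 55, 'z': 72}
`lookup["key"] = 126` → lookup = {'key': 126, 'c': 55, 'z': 72}
`out = lookup["key"]` → out = 126
So out = 126

Answer: 126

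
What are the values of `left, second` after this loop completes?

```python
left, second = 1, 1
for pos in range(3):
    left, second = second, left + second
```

Fibonacci: after 3 iterations
`left, second` takes the values: (1, 1) → (1, 2) → (2, 3) → (3, 5)

Answer: 3, 5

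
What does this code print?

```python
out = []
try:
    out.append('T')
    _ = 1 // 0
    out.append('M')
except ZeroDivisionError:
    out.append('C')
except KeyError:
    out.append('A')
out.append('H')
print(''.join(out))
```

Execution trace: 'T' (try body) → 'C' (except ZeroDivisionError) → 'H' (after the try/except). Output: TCH

Answer: TCH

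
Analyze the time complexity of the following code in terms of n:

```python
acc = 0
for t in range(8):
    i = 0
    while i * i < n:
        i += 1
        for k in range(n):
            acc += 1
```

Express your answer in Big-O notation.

Each loop level contributes: 1 × √n × n. Multiplying the contributions gives O(n√n).

Answer: O(n√n)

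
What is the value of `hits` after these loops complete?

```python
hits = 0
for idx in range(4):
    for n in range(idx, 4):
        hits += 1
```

Upper triangle: 4 + 3 + ... + 1
`hits` takes the values: 0 → 1 → 2 → 3 → 4 → 5 → 6 → 7 → 8 → 9 → 10

Answer: 10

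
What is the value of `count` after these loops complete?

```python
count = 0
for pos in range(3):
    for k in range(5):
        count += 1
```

3 * 5 = 15
`count` takes the values: 0 → 1 → 2 → 3 → 4 → 5 → 6 → 7 → 8 → 9 → 10 → 11 → 12 → 13 → 14 → 15

Answer: 15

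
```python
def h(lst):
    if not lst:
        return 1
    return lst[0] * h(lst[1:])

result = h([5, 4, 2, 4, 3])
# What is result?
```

Product over [5, 4, 2, 4, 3] = 5 * 4 * 2 * 4 * 3 = 480

Answer: 480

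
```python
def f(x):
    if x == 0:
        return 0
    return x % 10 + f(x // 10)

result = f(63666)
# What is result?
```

Sum of digits of 63666: 6 + 6 + 6 + 3 + 6 = 27

Answer: 27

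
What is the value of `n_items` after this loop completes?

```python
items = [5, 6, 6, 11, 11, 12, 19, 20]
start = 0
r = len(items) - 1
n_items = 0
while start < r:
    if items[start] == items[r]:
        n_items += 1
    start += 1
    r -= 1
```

Count matching pairs from ends
`n_items` takes the values: 0 → 1

Answer: 1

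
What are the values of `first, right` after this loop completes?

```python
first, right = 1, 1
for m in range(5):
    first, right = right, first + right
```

Fibonacci: after 5 iterations
`first, right` takes the values: (1, 1) → (1, 2) → (2, 3) → (3, 5) → (5, 8) → (8, 13)

Answer: 8, 13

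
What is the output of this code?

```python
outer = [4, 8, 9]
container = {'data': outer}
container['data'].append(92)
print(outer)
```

Key concept: dict holds reference to list.
Step by step:
`outer = [4, 8, 9]` → outer = [4, 8, 9]
`container = {'data': outer}` → container = {'data': [4, 8, 9]}
`container['data'].append(92)` → outer = [4, 8, 9, 92]; container = {'data': [4, 8, 9, 92]}
`print(outer)` → prints [4, 8, 9, 92]

Answer: [4, 8, 9, 92]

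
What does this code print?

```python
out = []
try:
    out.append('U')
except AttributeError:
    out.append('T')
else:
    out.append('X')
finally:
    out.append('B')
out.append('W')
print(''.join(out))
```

Execution trace: 'U' (try body, no exception) → 'X' (else) → 'B' (finally) → 'W' (after the try/except). Output: UXBW

Answer: UXBW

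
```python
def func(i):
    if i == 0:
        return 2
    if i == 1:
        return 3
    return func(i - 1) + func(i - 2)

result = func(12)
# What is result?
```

Build up from base cases: func(0)=2, func(1)=3, func(2)=5, func(3)=8, func(4)=13, func(5)=21, func(6)=34, ..., func(12)=610

Answer: 610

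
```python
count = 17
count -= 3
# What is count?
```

Trace:
`count = 17` → count = 17
`count -= 3` → count = 14
So count = 14

Answer: 14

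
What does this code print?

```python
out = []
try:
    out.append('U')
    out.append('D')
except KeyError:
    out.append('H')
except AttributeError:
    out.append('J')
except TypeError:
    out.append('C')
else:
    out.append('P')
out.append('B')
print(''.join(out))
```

Execution trace: 'U' (try body) → 'D' (try body, no exception) → 'P' (else) → 'B' (after the try/except). Output: UDPB

Answer: UDPB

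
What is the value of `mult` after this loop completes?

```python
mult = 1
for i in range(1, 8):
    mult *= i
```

7! = 5040
`mult` takes the values: 1 → 2 → 6 → 24 → 120 → 720 → 5040

Answer: 5040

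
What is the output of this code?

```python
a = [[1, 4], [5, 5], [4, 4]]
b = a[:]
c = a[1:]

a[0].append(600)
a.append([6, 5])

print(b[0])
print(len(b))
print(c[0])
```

Key concept: slice with nested mutation.
Step by step:
`a = [[1, 4], [5, 5], [4, 4]]` → a = [[1, 4], [5, 5], [4, 4]]
`b = a[:]` → b = [[1, 4], [5, 5], [4, 4]]
`c = a[1:]` → c = [[5, 5], [4, 4]]
`a[0].append(600)` → a = [[1, 4, 600], [5, 5], [4, 4]]; b = [[1, 4, 600], [5, 5], [4, 4]]
`a.append([6, 5])` → a = [[1, 4, 600], [5, 5], [4, 4], [6, 5]]
`print(b[0])` → prints [1, 4, 600]
`print(len(b))` → prints 3
`print(c[0])` → prints [5, 5]

Answer:
[1, 4, 600]
3
[5, 5]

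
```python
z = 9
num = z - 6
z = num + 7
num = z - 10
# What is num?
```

Trace:
`z = 9` → z = 9
`num = z - 6` → num = 3
`z = num + 7` → z = 10
`num = z - 10` → num = 0
So num = 0

Answer: 0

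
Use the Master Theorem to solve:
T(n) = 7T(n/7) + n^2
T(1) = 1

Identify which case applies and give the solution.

a=7, b=7, f(n)=n^2. log_7(7) = 1. Since c=2 > 1 and the regularity condition holds (7(n/7)^2 = (7/7^2)n^2 with 7/7^2 < 1), Case 3 applies: T(n) = Θ(f(n)) = O(n^2).

Answer: O(n^2) - Case 3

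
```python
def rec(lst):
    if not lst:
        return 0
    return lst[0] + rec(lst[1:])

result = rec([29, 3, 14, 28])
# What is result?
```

29 + 3 + 14 + 28 + 0 = 74

Answer: 74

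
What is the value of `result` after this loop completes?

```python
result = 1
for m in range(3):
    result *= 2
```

2^3 = 8
`result` takes the values: 1 → 2 → 4 → 8

Answer: 8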